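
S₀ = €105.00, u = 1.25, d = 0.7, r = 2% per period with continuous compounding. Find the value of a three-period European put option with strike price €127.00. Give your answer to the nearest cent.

€29.11

Risk-neutral probability p = (e^0.02 − 0.7)/(1.25 − 0.7) = 0.3202/0.5500 = 0.5822
Terminal stock prices: S_uuu = 205.1, S_uud = 114.8, S_udd = 64.31, S_ddd = 36.01
Terminal payoffs (K − S): max(-78.08, 0) = 0, max(12.16, 0) = 12.16, max(62.69, 0) = 62.69, max(90.99, 0) = 90.99
Node uu (S = 164.1): V_uu = e^(−0.02)·[0.5822·0.0000 + 0.4178·12.1563] = 4.9785
Node ud (S = 91.88): V_ud = e^(−0.02)·[0.5822·12.1563 + 0.4178·62.6875] = 32.6102
Node dd (S = 51.45): V_dd = e^(−0.02)·[0.5822·62.6875 + 0.4178·90.9850] = 73.0352
Node u (S = 131.2): V_u = e^(−0.02)·[0.5822·4.9785 + 0.4178·32.6102] = 16.1963
Node d (S = 73.5): V_d = e^(−0.02)·[0.5822·32.6102 + 0.4178·73.0352] = 48.5203
Node 0 (S = 105): V_0 = e^(−0.02)·[0.5822·16.1963 + 0.4178·48.5203] = 29.1136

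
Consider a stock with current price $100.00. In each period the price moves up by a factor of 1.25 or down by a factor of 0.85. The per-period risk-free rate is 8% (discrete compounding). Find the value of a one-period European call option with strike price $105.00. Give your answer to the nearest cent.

$10.65

Risk-neutral probability p = (1 + 0.08 − 0.85)/(1.25 − 0.85) = 0.2300/0.4000 = 0.5750
Terminal stock prices: S_u = 125, S_d = 85
Terminal payoffs (S − K): max(20, 0) = 20, max(-20, 0) = 0
Node 0 (S = 100): V_0 = 1/1.08·[0.5750·20.0000 + 0.4250·0.0000] = 10.6481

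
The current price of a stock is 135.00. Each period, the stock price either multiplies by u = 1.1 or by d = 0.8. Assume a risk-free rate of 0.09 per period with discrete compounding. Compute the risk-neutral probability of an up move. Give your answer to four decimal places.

Risk-neutral probability p = (1 + 0.09 − 0.8)/(1.1 − 0.8) = 0.2900/0.3000 = 0.9667

p = 0.9667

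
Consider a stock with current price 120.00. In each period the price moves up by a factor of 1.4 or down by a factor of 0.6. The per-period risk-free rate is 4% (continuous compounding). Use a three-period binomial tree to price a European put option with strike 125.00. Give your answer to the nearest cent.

Risk-neutral probability p = (e^0.04 − 0.6)/(1.4 − 0.6) = 0.4408/0.8000 = 0.5510
Terminal stock prices: S_uuu = 329.3, S_uud = 141.1, S_udd = 60.48, S_ddd = 25.92
Terminal payoffs (K − S): max(-204.3, 0) = 0, max(-16.12, 0) = 0, max(64.52, 0) = 64.52, max(99.08, 0) = 99.08
Node uu (S = 235.2): V_uu = e^(−0.04)·[0.5510·0.0000 + 0.4490·0.0000] = 0.0000
Node ud (S = 100.8): V_ud = e^(−0.04)·[0.5510·0.0000 + 0.4490·64.5200] = 27.8327
Node dd (S = 43.2): V_dd = e^(−0.04)·[0.5510·64.5200 + 0.4490·99.0800] = 76.8987
Node u (S = 168): V_u = e^(−0.04)·[0.5510·0.0000 + 0.4490·27.8327] = 12.0065
Node d (S = 72): V_d = e^(−0.04)·[0.5510·27.8327 + 0.4490·76.8987] = 47.9075
Node 0 (S = 120): V_0 = e^(−0.04)·[0.5510·12.0065 + 0.4490·47.9075] = 27.0228

27.02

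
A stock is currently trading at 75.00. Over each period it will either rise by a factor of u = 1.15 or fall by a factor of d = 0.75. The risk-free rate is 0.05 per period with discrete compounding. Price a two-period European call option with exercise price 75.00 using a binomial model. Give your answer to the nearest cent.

12.34

Risk-neutral probability p = (1 + 0.05 − 0.75)/(1.15 − 0.75) = 0.3000/0.4000 = 0.7500
Terminal stock prices: S_uu = 99.19, S_ud = 64.69, S_dd = 42.19
Terminal payoffs (S − K): max(24.19, 0) = 24.19, max(-10.31, 0) = 0, max(-32.81, 0) = 0
Node u (S = 86.25): V_u = 1/1.05·[0.7500·24.1875 + 0.2500·0.0000] = 17.2768
Node d (S = 56.25): V_d = 1/1.05·[0.7500·0.0000 + 0.2500·0.0000] = 0.0000
Node 0 (S = 75): V_0 = 1/1.05·[0.7500·17.2768 + 0.2500·0.0000] = 12.3406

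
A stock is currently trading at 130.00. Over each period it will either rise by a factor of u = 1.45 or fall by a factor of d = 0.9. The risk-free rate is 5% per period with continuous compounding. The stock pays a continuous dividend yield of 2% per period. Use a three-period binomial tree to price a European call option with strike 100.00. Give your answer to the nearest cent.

Per-period risk-free factor R = e^0.05 = 1.0513; dividend-adjusted growth = e^(0.05−0.02) = 1.0305.
Risk-neutral probability p = (1.0305 − 0.9)/(1.45 − 0.9) = 0.1305/0.5500 = 0.2372
Terminal stock prices: S_uuu = 396.3, S_uud = 246, S_udd = 152.7, S_ddd = 94.77
Terminal payoffs (S − K): max(296.3, 0) = 296.3, max(146, 0) = 146, max(52.69, 0) = 52.69, max(-5.23, 0) = 0
Node uu (S = 273.3): V_uu = e^(−0.05)·[0.2372·296.3212 + 0.7628·145.9925] = 172.7899
Node ud (S = 169.7): V_ud = e^(−0.05)·[0.2372·145.9925 + 0.7628·52.6850] = 71.1678
Node dd (S = 105.3): V_dd = e^(−0.05)·[0.2372·52.6850 + 0.7628·0.0000] = 11.8869
Node u (S = 188.5): V_u = e^(−0.05)·[0.2372·172.7899 + 0.7628·71.1678] = 90.6251
Node d (S = 117): V_d = e^(−0.05)·[0.2372·71.1678 + 0.7628·11.8869] = 24.6822
Node 0 (S = 130): V_0 = e^(−0.05)·[0.2372·90.6251 + 0.7628·24.6822] = 38.3566

38.36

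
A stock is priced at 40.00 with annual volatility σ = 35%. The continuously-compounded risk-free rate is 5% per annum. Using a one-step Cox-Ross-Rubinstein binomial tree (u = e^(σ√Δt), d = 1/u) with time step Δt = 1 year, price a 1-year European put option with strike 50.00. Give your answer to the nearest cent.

CRR parameters: u = e^(σ√Δt) = e^(0.35·√1) = 1.4191, d = 1/u = 0.7047
Per-period rate: rΔt = 0.05·1 = 0.05, so R = e^0.05 = 1.0513
Risk-neutral probability p = (e^0.05 − 0.7047)/(1.4191 − 0.7047) = 0.3466/0.7144 = 0.4852
Terminal stock prices: S_u = 56.76, S_d = 28.19
Terminal payoffs (K − S): max(-6.763, 0) = 0, max(21.81, 0) = 21.81
Node 0 (S = 40): V_0 = e^(−0.05)·[0.4852·0.0000 + 0.5148·21.8125] = 10.6824

10.68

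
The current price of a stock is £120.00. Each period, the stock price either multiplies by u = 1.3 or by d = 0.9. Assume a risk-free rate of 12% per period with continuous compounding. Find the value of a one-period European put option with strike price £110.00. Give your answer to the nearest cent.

Risk-neutral probability p = (e^0.12 − 0.9)/(1.3 − 0.9) = 0.2275/0.4000 = 0.5687
Terminal stock prices: S_u = 156, S_d = 108
Terminal payoffs (K − S): max(-46, 0) = 0, max(2, 0) = 2
Node 0 (S = 120): V_0 = e^(−0.12)·[0.5687·0.0000 + 0.4313·2.0000] = 0.7650

£0.76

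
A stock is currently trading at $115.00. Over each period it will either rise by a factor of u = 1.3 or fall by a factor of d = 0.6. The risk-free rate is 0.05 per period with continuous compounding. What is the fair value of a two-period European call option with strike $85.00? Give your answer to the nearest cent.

$43.07

Risk-neutral probability p = (e^0.05 − 0.6)/(1.3 − 0.6) = 0.4513/0.7000 = 0.6447
Terminal stock prices: S_uu = 194.4, S_ud = 89.7, S_dd = 41.4
Terminal payoffs (S − K): max(109.4, 0) = 109.4, max(4.7, 0) = 4.7, max(-43.6, 0) = 0
Node u (S = 149.5): V_u = e^(−0.05)·[0.6447·109.3500 + 0.3553·4.7000] = 68.6455
Node d (S = 69): V_d = e^(−0.05)·[0.6447·4.7000 + 0.3553·0.0000] = 2.8822
Node 0 (S = 115): V_0 = e^(−0.05)·[0.6447·68.6455 + 0.3553·2.8822] = 43.0698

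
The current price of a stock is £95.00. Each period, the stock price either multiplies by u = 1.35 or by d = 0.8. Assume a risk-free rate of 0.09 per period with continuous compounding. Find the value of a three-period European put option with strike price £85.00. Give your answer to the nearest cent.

Risk-neutral probability p = (e^0.09 − 0.8)/(1.35 − 0.8) = 0.2942/0.5500 = 0.5349
Terminal stock prices: S_uuu = 233.7, S_uud = 138.5, S_udd = 82.08, S_ddd = 48.64
Terminal payoffs (K − S): max(-148.7, 0) = 0, max(-53.51, 0) = 0, max(2.92, 0) = 2.92, max(36.36, 0) = 36.36
Node uu (S = 173.1): V_uu = e^(−0.09)·[0.5349·0.0000 + 0.4651·0.0000] = 0.0000
Node ud (S = 102.6): V_ud = e^(−0.09)·[0.5349·0.0000 + 0.4651·2.9200] = 1.2413
Node dd (S = 60.8): V_dd = e^(−0.09)·[0.5349·2.9200 + 0.4651·36.3600] = 16.8842
Node u (S = 128.2): V_u = e^(−0.09)·[0.5349·0.0000 + 0.4651·1.2413] = 0.5277
Node d (S = 76): V_d = e^(−0.09)·[0.5349·1.2413 + 0.4651·16.8842] = 7.7843
Node 0 (S = 95): V_0 = e^(−0.09)·[0.5349·0.5277 + 0.4651·7.7843] = 3.5671

£3.57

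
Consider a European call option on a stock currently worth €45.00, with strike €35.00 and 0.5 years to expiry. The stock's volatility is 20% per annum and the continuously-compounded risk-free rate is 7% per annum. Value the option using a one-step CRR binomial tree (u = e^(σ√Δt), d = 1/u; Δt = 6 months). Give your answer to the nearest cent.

€11.20

CRR parameters: u = e^(σ√Δt) = e^(0.2·√0.5) = 1.1519, d = 1/u = 0.8681
Per-period rate: rΔt = 0.07·0.5 = 0.035, so R = e^0.035 = 1.0356
Risk-neutral probability p = (e^0.035 − 0.8681)/(1.1519 − 0.8681) = 0.1675/0.2838 = 0.5902
Terminal stock prices: S_u = 51.84, S_d = 39.07
Terminal payoffs (S − K): max(16.84, 0) = 16.84, max(4.066, 0) = 4.066
Node 0 (S = 45): V_0 = e^(−0.035)·[0.5902·16.8359 + 0.4098·4.0656] = 11.2038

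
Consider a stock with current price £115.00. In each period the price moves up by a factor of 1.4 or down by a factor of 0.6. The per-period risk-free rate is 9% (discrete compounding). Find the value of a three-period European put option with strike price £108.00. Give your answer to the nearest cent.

Risk-neutral probability p = (1 + 0.09 − 0.6)/(1.4 − 0.6) = 0.4900/0.8000 = 0.6125
Terminal stock prices: S_uuu = 315.6, S_uud = 135.2, S_udd = 57.96, S_ddd = 24.84
Terminal payoffs (K − S): max(-207.6, 0) = 0, max(-27.24, 0) = 0, max(50.04, 0) = 50.04, max(83.16, 0) = 83.16
Node uu (S = 225.4): V_uu = 1/1.09·[0.6125·0.0000 + 0.3875·0.0000] = 0.0000
Node ud (S = 96.6): V_ud = 1/1.09·[0.6125·0.0000 + 0.3875·50.0400] = 17.7894
Node dd (S = 41.4): V_dd = 1/1.09·[0.6125·50.0400 + 0.3875·83.1600] = 57.6826
Node u (S = 161): V_u = 1/1.09·[0.6125·0.0000 + 0.3875·17.7894] = 6.3242
Node d (S = 69): V_d = 1/1.09·[0.6125·17.7894 + 0.3875·57.6826] = 30.5028
Node 0 (S = 115): V_0 = 1/1.09·[0.6125·6.3242 + 0.3875·30.5028] = 14.3976

£14.40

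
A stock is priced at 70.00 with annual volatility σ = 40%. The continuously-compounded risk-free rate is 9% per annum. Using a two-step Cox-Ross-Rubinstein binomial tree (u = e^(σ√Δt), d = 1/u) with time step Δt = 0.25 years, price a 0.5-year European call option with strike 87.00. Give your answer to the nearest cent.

CRR parameters: u = e^(σ√Δt) = e^(0.4·√0.25) = 1.2214, d = 1/u = 0.8187
Per-period rate: rΔt = 0.09·0.25 = 0.0225, so R = e^0.0225 = 1.0228
Risk-neutral probability p = (e^0.0225 − 0.8187)/(1.2214 − 0.8187) = 0.2040/0.4027 = 0.5067
Terminal stock prices: S_uu = 104.4, S_ud = 70, S_dd = 46.92
Terminal payoffs (S − K): max(17.43, 0) = 17.43, max(-17, 0) = 0, max(-40.08, 0) = 0
Node u (S = 85.5): V_u = e^(−0.0225)·[0.5067·17.4277 + 0.4933·0.0000] = 8.6338
Node d (S = 57.31): V_d = e^(−0.0225)·[0.5067·0.0000 + 0.4933·0.0000] = 0.0000
Node 0 (S = 70): V_0 = e^(−0.0225)·[0.5067·8.6338 + 0.4933·0.0000] = 4.2772

4.28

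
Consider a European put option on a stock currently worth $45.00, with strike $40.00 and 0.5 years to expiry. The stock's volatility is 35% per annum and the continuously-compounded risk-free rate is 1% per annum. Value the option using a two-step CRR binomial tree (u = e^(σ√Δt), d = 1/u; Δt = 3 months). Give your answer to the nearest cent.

CRR parameters: u = e^(σ√Δt) = e^(0.35·√0.25) = 1.1912, d = 1/u = 0.8395
Per-period rate: rΔt = 0.01·0.25 = 0.0025, so R = e^0.0025 = 1.0025
Risk-neutral probability p = (e^0.0025 − 0.8395)/(1.1912 − 0.8395) = 0.1630/0.3518 = 0.4635
Terminal stock prices: S_uu = 63.86, S_ud = 45, S_dd = 31.71
Terminal payoffs (K − S): max(-23.86, 0) = 0, max(-5, 0) = 0, max(8.289, 0) = 8.289
Node u (S = 53.61): V_u = e^(−0.0025)·[0.4635·0.0000 + 0.5365·0.0000] = 0.0000
Node d (S = 37.78): V_d = e^(−0.0025)·[0.4635·0.0000 + 0.5365·8.2890] = 4.4362
Node 0 (S = 45): V_0 = e^(−0.0025)·[0.4635·0.0000 + 0.5365·4.4362] = 2.3742

$2.37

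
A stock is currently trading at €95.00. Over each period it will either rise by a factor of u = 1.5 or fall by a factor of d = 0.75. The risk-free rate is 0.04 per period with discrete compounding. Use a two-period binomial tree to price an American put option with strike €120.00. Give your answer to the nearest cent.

€31.63

Risk-neutral probability p = (1 + 0.04 − 0.75)/(1.5 − 0.75) = 0.2900/0.7500 = 0.3867
Terminal stock prices: S_uu = 213.8, S_ud = 106.9, S_dd = 53.44
Terminal payoffs (K − S): max(-93.75, 0) = 0, max(13.12, 0) = 13.12, max(66.56, 0) = 66.56
Node u (S = 142.5): continuation = 1/1.04·[0.3867·0.0000 + 0.6133·13.1250] = 7.7404; exercise value = 0.0000 ≤ continuation, so V_u = 7.7404
Node d (S = 71.25): continuation = 1/1.04·[0.3867·13.1250 + 0.6133·66.5625] = 44.1346; exercise value = 48.7500 > continuation, so V_d = 48.7500 (exercise)
Node 0 (S = 95): continuation = 1/1.04·[0.3867·7.7404 + 0.6133·48.7500] = 31.6278; exercise value = 25.0000 ≤ continuation, so V_0 = 31.6278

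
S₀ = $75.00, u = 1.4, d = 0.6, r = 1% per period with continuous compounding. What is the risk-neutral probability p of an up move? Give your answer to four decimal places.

p = 0.5126

Risk-neutral probability p = (e^0.01 − 0.6)/(1.4 − 0.6) = 0.4101/0.8000 = 0.5126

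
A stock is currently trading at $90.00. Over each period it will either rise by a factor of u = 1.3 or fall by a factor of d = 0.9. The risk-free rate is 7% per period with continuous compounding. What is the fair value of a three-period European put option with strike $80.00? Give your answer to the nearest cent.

Risk-neutral probability p = (e^0.07 − 0.9)/(1.3 − 0.9) = 0.1725/0.4000 = 0.4313
Terminal stock prices: S_uuu = 197.7, S_uud = 136.9, S_udd = 94.77, S_ddd = 65.61
Terminal payoffs (K − S): max(-117.7, 0) = 0, max(-56.89, 0) = 0, max(-14.77, 0) = 0, max(14.39, 0) = 14.39
Node uu (S = 152.1): V_uu = e^(−0.07)·[0.4313·0.0000 + 0.5687·0.0000] = 0.0000
Node ud (S = 105.3): V_ud = e^(−0.07)·[0.4313·0.0000 + 0.5687·0.0000] = 0.0000
Node dd (S = 72.9): V_dd = e^(−0.07)·[0.4313·0.0000 + 0.5687·14.3900] = 7.6307
Node u (S = 117): V_u = e^(−0.07)·[0.4313·0.0000 + 0.5687·0.0000] = 0.0000
Node d (S = 81): V_d = e^(−0.07)·[0.4313·0.0000 + 0.5687·7.6307] = 4.0464
Node 0 (S = 90): V_0 = e^(−0.07)·[0.4313·0.0000 + 0.5687·4.0464] = 2.1457

$2.15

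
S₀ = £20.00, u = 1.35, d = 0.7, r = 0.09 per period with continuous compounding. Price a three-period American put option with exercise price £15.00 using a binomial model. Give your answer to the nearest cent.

Risk-neutral probability p = (e^0.09 − 0.7)/(1.35 − 0.7) = 0.3942/0.6500 = 0.6064
Terminal stock prices: S_uuu = 49.21, S_uud = 25.52, S_udd = 13.23, S_ddd = 6.86
Terminal payoffs (K − S): max(-34.21, 0) = 0, max(-10.52, 0) = 0, max(1.77, 0) = 1.77, max(8.14, 0) = 8.14
Node uu (S = 36.45): continuation = e^(−0.09)·[0.6064·0.0000 + 0.3936·0.0000] = 0.0000; exercise value = 0.0000 ≤ continuation, so V_uu = 0.0000
Node ud (S = 18.9): continuation = e^(−0.09)·[0.6064·0.0000 + 0.3936·1.7700] = 0.6367; exercise value = 0.0000 ≤ continuation, so V_ud = 0.6367
Node dd (S = 9.8): continuation = e^(−0.09)·[0.6064·1.7700 + 0.3936·8.1400] = 3.9090; exercise value = 5.2000 > continuation, so V_dd = 5.2000 (exercise)
Node u (S = 27): continuation = e^(−0.09)·[0.6064·0.0000 + 0.3936·0.6367] = 0.2290; exercise value = 0.0000 ≤ continuation, so V_u = 0.2290
Node d (S = 14): continuation = e^(−0.09)·[0.6064·0.6367 + 0.3936·5.2000] = 2.2233; exercise value = 1.0000 ≤ continuation, so V_d = 2.2233
Node 0 (S = 20): continuation = e^(−0.09)·[0.6064·0.2290 + 0.3936·2.2233] = 0.9267; exercise value = 0.0000 ≤ continuation, so V_0 = 0.9267

£0.93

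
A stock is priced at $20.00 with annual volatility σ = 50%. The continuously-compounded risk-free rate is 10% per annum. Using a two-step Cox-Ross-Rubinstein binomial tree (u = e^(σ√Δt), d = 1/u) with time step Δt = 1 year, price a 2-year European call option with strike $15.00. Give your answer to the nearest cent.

CRR parameters: u = e^(σ√Δt) = e^(0.5·√1) = 1.6487, d = 1/u = 0.6065
Per-period rate: rΔt = 0.1·1 = 0.1, so R = e^0.1 = 1.1052
Risk-neutral probability p = (e^0.1 − 0.6065)/(1.6487 − 0.6065) = 0.4986/1.0422 = 0.4785
Terminal stock prices: S_uu = 54.37, S_ud = 20, S_dd = 7.358
Terminal payoffs (S − K): max(39.37, 0) = 39.37, max(5, 0) = 5, max(-7.642, 0) = 0
Node u (S = 32.97): V_u = e^(−0.1)·[0.4785·39.3656 + 0.5215·5.0000] = 19.4019
Node d (S = 12.13): V_d = e^(−0.1)·[0.4785·5.0000 + 0.5215·0.0000] = 2.1646
Node 0 (S = 20): V_0 = e^(−0.1)·[0.4785·19.4019 + 0.5215·2.1646] = 9.4210

$9.42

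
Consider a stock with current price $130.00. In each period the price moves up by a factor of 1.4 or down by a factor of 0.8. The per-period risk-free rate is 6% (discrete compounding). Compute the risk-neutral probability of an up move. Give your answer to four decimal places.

p = 0.4333

Risk-neutral probability p = (1 + 0.06 − 0.8)/(1.4 − 0.8) = 0.2600/0.6000 = 0.4333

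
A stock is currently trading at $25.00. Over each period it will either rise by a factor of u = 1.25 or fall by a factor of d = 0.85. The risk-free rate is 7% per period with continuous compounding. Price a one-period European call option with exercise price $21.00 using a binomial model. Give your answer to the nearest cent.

Risk-neutral probability p = (e^0.07 − 0.85)/(1.25 − 0.85) = 0.2225/0.4000 = 0.5563
Terminal stock prices: S_u = 31.25, S_d = 21.25
Terminal payoffs (S − K): max(10.25, 0) = 10.25, max(0.25, 0) = 0.25
Node 0 (S = 25): V_0 = e^(−0.07)·[0.5563·10.2500 + 0.4437·0.2500] = 5.4197

$5.42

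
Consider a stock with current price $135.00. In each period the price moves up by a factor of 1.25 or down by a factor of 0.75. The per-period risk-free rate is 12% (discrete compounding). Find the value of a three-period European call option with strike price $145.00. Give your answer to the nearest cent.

$38.24

Risk-neutral probability p = (1 + 0.12 − 0.75)/(1.25 − 0.75) = 0.3700/0.5000 = 0.7400
Terminal stock prices: S_uuu = 263.7, S_uud = 158.2, S_udd = 94.92, S_ddd = 56.95
Terminal payoffs (S − K): max(118.7, 0) = 118.7, max(13.2, 0) = 13.2, max(-50.08, 0) = 0, max(-88.05, 0) = 0
Node uu (S = 210.9): V_uu = 1/1.12·[0.7400·118.6719 + 0.2600·13.2031] = 81.4732
Node ud (S = 126.6): V_ud = 1/1.12·[0.7400·13.2031 + 0.2600·0.0000] = 8.7235
Node dd (S = 75.94): V_dd = 1/1.12·[0.7400·0.0000 + 0.2600·0.0000] = 0.0000
Node u (S = 168.8): V_u = 1/1.12·[0.7400·81.4732 + 0.2600·8.7235] = 55.8556
Node d (S = 101.2): V_d = 1/1.12·[0.7400·8.7235 + 0.2600·0.0000] = 5.7637
Node 0 (S = 135): V_0 = 1/1.12·[0.7400·55.8556 + 0.2600·5.7637] = 38.2426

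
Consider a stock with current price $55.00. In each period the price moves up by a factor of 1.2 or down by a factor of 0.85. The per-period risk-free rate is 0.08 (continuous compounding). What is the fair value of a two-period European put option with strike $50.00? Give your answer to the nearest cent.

Risk-neutral probability p = (e^0.08 − 0.85)/(1.2 − 0.85) = 0.2333/0.3500 = 0.6665
Terminal stock prices: S_uu = 79.2, S_ud = 56.1, S_dd = 39.74
Terminal payoffs (K − S): max(-29.2, 0) = 0, max(-6.1, 0) = 0, max(10.26, 0) = 10.26
Node u (S = 66): V_u = e^(−0.08)·[0.6665·0.0000 + 0.3335·0.0000] = 0.0000
Node d (S = 46.75): V_d = e^(−0.08)·[0.6665·0.0000 + 0.3335·10.2625] = 3.1591
Node 0 (S = 55): V_0 = e^(−0.08)·[0.6665·0.0000 + 0.3335·3.1591] = 0.9725

$0.97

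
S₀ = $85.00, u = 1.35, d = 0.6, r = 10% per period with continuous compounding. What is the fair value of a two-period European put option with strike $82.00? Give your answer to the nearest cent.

$9.22

Risk-neutral probability p = (e^0.1 − 0.6)/(1.35 − 0.6) = 0.5052/0.7500 = 0.6736
Terminal stock prices: S_uu = 154.9, S_ud = 68.85, S_dd = 30.6
Terminal payoffs (K − S): max(-72.91, 0) = 0, max(13.15, 0) = 13.15, max(51.4, 0) = 51.4
Node u (S = 114.8): V_u = e^(−0.1)·[0.6736·0.0000 + 0.3264·13.1500] = 3.8842
Node d (S = 51): V_d = e^(−0.1)·[0.6736·13.1500 + 0.3264·51.4000] = 23.1967
Node 0 (S = 85): V_0 = e^(−0.1)·[0.6736·3.8842 + 0.3264·23.1967] = 9.2190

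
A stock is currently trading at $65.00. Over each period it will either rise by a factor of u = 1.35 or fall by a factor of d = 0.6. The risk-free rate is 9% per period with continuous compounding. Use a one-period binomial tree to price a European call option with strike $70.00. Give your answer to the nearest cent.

Risk-neutral probability p = (e^0.09 − 0.6)/(1.35 − 0.6) = 0.4942/0.7500 = 0.6589
Terminal stock prices: S_u = 87.75, S_d = 39
Terminal payoffs (S − K): max(17.75, 0) = 17.75, max(-31, 0) = 0
Node 0 (S = 65): V_0 = e^(−0.09)·[0.6589·17.7500 + 0.3411·0.0000] = 10.6888

$10.69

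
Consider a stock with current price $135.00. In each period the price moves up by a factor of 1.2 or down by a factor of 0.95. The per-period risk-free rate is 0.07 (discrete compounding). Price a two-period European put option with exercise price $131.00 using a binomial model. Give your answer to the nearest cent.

$2.16

Risk-neutral probability p = (1 + 0.07 − 0.95)/(1.2 − 0.95) = 0.1200/0.2500 = 0.4800
Terminal stock prices: S_uu = 194.4, S_ud = 153.9, S_dd = 121.8
Terminal payoffs (K − S): max(-63.4, 0) = 0, max(-22.9, 0) = 0, max(9.163, 0) = 9.163
Node u (S = 162): V_u = 1/1.07·[0.4800·0.0000 + 0.5200·0.0000] = 0.0000
Node d (S = 128.2): V_d = 1/1.07·[0.4800·0.0000 + 0.5200·9.1625] = 4.4528
Node 0 (S = 135): V_0 = 1/1.07·[0.4800·0.0000 + 0.5200·4.4528] = 2.1640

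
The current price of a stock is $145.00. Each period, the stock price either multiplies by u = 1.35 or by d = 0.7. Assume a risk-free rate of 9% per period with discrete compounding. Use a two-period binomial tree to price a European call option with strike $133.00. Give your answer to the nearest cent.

Risk-neutral probability p = (1 + 0.09 − 0.7)/(1.35 − 0.7) = 0.3900/0.6500 = 0.6000
Terminal stock prices: S_uu = 264.3, S_ud = 137, S_dd = 71.05
Terminal payoffs (S − K): max(131.3, 0) = 131.3, max(4.025, 0) = 4.025, max(-61.95, 0) = 0
Node u (S = 195.8): V_u = 1/1.09·[0.6000·131.2625 + 0.4000·4.0250] = 73.7317
Node d (S = 101.5): V_d = 1/1.09·[0.6000·4.0250 + 0.4000·0.0000] = 2.2156
Node 0 (S = 145): V_0 = 1/1.09·[0.6000·73.7317 + 0.4000·2.2156] = 41.3993

$41.40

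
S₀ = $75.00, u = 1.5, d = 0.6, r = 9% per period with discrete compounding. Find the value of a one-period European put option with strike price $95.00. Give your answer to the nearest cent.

Risk-neutral probability p = (1 + 0.09 − 0.6)/(1.5 − 0.6) = 0.4900/0.9000 = 0.5444
Terminal stock prices: S_u = 112.5, S_d = 45
Terminal payoffs (K − S): max(-17.5, 0) = 0, max(50, 0) = 50
Node 0 (S = 75): V_0 = 1/1.09·[0.5444·0.0000 + 0.4556·50.0000] = 20.8970

$20.90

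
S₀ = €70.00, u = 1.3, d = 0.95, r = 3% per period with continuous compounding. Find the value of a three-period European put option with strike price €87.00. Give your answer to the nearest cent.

€13.09

Risk-neutral probability p = (e^0.03 − 0.95)/(1.3 − 0.95) = 0.0805/0.3500 = 0.2299
Terminal stock prices: S_uuu = 153.8, S_uud = 112.4, S_udd = 82.13, S_ddd = 60.02
Terminal payoffs (K − S): max(-66.79, 0) = 0, max(-25.39, 0) = 0, max(4.873, 0) = 4.873, max(26.98, 0) = 26.98
Node uu (S = 118.3): V_uu = e^(−0.03)·[0.2299·0.0000 + 0.7701·0.0000] = 0.0000
Node ud (S = 86.45): V_ud = e^(−0.03)·[0.2299·0.0000 + 0.7701·4.8725] = 3.6416
Node dd (S = 63.17): V_dd = e^(−0.03)·[0.2299·4.8725 + 0.7701·26.9838] = 21.2538
Node u (S = 91): V_u = e^(−0.03)·[0.2299·0.0000 + 0.7701·3.6416] = 2.7216
Node d (S = 66.5): V_d = e^(−0.03)·[0.2299·3.6416 + 0.7701·21.2538] = 16.6968
Node 0 (S = 70): V_0 = e^(−0.03)·[0.2299·2.7216 + 0.7701·16.6968] = 13.0858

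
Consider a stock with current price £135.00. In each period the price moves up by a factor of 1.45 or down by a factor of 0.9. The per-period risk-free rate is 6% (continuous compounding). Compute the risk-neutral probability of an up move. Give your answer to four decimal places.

Risk-neutral probability p = (e^0.06 − 0.9)/(1.45 − 0.9) = 0.1618/0.5500 = 0.2942

p = 0.2942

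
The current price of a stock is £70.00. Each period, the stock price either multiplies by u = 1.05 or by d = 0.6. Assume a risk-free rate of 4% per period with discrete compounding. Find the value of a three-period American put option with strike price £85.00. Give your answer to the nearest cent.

Risk-neutral probability p = (1 + 0.04 − 0.6)/(1.05 − 0.6) = 0.4400/0.4500 = 0.9778
Terminal stock prices: S_uuu = 81.03, S_uud = 46.3, S_udd = 26.46, S_ddd = 15.12
Terminal payoffs (K − S): max(3.966, 0) = 3.966, max(38.7, 0) = 38.7, max(58.54, 0) = 58.54, max(69.88, 0) = 69.88
Node uu (S = 77.17): continuation = 1/1.04·[0.9778·3.9662 + 0.0222·38.6950] = 4.5558; exercise value = 7.8250 > continuation, so V_uu = 7.8250 (exercise)
Node ud (S = 44.1): continuation = 1/1.04·[0.9778·38.6950 + 0.0222·58.5400] = 37.6308; exercise value = 40.9000 > continuation, so V_ud = 40.9000 (exercise)
Node dd (S = 25.2): continuation = 1/1.04·[0.9778·58.5400 + 0.0222·69.8800] = 56.5308; exercise value = 59.8000 > continuation, so V_dd = 59.8000 (exercise)
Node u (S = 73.5): continuation = 1/1.04·[0.9778·7.8250 + 0.0222·40.9000] = 8.2308; exercise value = 11.5000 > continuation, so V_u = 11.5000 (exercise)
Node d (S = 42): continuation = 1/1.04·[0.9778·40.9000 + 0.0222·59.8000] = 39.7308; exercise value = 43.0000 > continuation, so V_d = 43.0000 (exercise)
Node 0 (S = 70): continuation = 1/1.04·[0.9778·11.5000 + 0.0222·43.0000] = 11.7308; exercise value = 15.0000 > continuation, so V_0 = 15.0000 (exercise)

£15.00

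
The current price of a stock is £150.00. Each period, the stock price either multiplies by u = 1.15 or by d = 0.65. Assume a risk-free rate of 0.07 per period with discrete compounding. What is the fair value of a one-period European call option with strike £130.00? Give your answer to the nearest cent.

£33.36

Risk-neutral probability p = (1 + 0.07 − 0.65)/(1.15 − 0.65) = 0.4200/0.5000 = 0.8400
Terminal stock prices: S_u = 172.5, S_d = 97.5
Terminal payoffs (S − K): max(42.5, 0) = 42.5, max(-32.5, 0) = 0
Node 0 (S = 150): V_0 = 1/1.07·[0.8400·42.5000 + 0.1600·0.0000] = 33.3645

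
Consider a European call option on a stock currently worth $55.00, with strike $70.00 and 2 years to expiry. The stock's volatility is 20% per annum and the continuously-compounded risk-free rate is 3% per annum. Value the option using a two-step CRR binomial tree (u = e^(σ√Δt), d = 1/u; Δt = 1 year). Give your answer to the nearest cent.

CRR parameters: u = e^(σ√Δt) = e^(0.2·√1) = 1.2214, d = 1/u = 0.8187
Per-period rate: rΔt = 0.03·1 = 0.03, so R = e^0.03 = 1.0305
Risk-neutral probability p = (e^0.03 − 0.8187)/(1.2214 − 0.8187) = 0.2117/0.4027 = 0.5258
Terminal stock prices: S_uu = 82.05, S_ud = 55, S_dd = 36.87
Terminal payoffs (S − K): max(12.05, 0) = 12.05, max(-15, 0) = 0, max(-33.13, 0) = 0
Node u (S = 67.18): V_u = e^(−0.03)·[0.5258·12.0504 + 0.4742·0.0000] = 6.1488
Node d (S = 45.03): V_d = e^(−0.03)·[0.5258·0.0000 + 0.4742·0.0000] = 0.0000
Node 0 (S = 55): V_0 = e^(−0.03)·[0.5258·6.1488 + 0.4742·0.0000] = 3.1375

$3.14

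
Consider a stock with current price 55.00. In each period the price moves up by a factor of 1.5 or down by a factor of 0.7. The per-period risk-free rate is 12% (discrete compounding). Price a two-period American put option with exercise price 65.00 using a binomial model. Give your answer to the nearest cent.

Risk-neutral probability p = (1 + 0.12 − 0.7)/(1.5 − 0.7) = 0.4200/0.8000 = 0.5250
Terminal stock prices: S_uu = 123.8, S_ud = 57.75, S_dd = 26.95
Terminal payoffs (K − S): max(-58.75, 0) = 0, max(7.25, 0) = 7.25, max(38.05, 0) = 38.05
Node u (S = 82.5): continuation = 1/1.12·[0.5250·0.0000 + 0.4750·7.2500] = 3.0748; exercise value = 0.0000 ≤ continuation, so V_u = 3.0748
Node d (S = 38.5): continuation = 1/1.12·[0.5250·7.2500 + 0.4750·38.0500] = 19.5357; exercise value = 26.5000 > continuation, so V_d = 26.5000 (exercise)
Node 0 (S = 55): continuation = 1/1.12·[0.5250·3.0748 + 0.4750·26.5000] = 12.6801; exercise value = 10.0000 ≤ continuation, so V_0 = 12.6801

12.68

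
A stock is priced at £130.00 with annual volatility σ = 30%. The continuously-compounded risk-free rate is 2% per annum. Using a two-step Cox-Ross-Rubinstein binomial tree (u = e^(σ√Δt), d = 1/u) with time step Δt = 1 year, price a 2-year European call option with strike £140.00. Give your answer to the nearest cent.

£19.59

CRR parameters: u = e^(σ√Δt) = e^(0.3·√1) = 1.3499, d = 1/u = 0.7408
Per-period rate: rΔt = 0.02·1 = 0.02, so R = e^0.02 = 1.0202
Risk-neutral probability p = (e^0.02 − 0.7408)/(1.3499 − 0.7408) = 0.2794/0.6090 = 0.4587
Terminal stock prices: S_uu = 236.9, S_ud = 130, S_dd = 71.35
Terminal payoffs (S − K): max(96.88, 0) = 96.88, max(-10, 0) = 0, max(-68.65, 0) = 0
Node u (S = 175.5): V_u = e^(−0.02)·[0.4587·96.8754 + 0.5413·0.0000] = 43.5594
Node d (S = 96.31): V_d = e^(−0.02)·[0.4587·0.0000 + 0.5413·0.0000] = 0.0000
Node 0 (S = 130): V_0 = e^(−0.02)·[0.4587·43.5594 + 0.5413·0.0000] = 19.5862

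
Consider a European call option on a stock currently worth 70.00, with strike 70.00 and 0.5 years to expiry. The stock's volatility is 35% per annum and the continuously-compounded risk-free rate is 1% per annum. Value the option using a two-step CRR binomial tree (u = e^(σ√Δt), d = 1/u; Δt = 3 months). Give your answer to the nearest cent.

6.27

CRR parameters: u = e^(σ√Δt) = e^(0.35·√0.25) = 1.1912, d = 1/u = 0.8395
Per-period rate: rΔt = 0.01·0.25 = 0.0025, so R = e^0.0025 = 1.0025
Risk-neutral probability p = (e^0.0025 − 0.8395)/(1.1912 − 0.8395) = 0.1630/0.3518 = 0.4635
Terminal stock prices: S_uu = 99.33, S_ud = 70, S_dd = 49.33
Terminal payoffs (S − K): max(29.33, 0) = 29.33, max(0, 0) = 0, max(-20.67, 0) = 0
Node u (S = 83.39): V_u = e^(−0.0025)·[0.4635·29.3347 + 0.5365·0.0000] = 13.5620
Node d (S = 58.76): V_d = e^(−0.0025)·[0.4635·0.0000 + 0.5365·0.0000] = 0.0000
Node 0 (S = 70): V_0 = e^(−0.0025)·[0.4635·13.5620 + 0.5365·0.0000] = 6.2700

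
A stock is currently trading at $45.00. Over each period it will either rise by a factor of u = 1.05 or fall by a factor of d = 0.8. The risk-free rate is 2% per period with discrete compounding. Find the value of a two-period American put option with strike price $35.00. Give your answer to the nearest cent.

$0.09

Risk-neutral probability p = (1 + 0.02 − 0.8)/(1.05 − 0.8) = 0.2200/0.2500 = 0.8800
Terminal stock prices: S_uu = 49.61, S_ud = 37.8, S_dd = 28.8
Terminal payoffs (K − S): max(-14.61, 0) = 0, max(-2.8, 0) = 0, max(6.2, 0) = 6.2
Node u (S = 47.25): continuation = 1/1.02·[0.8800·0.0000 + 0.1200·0.0000] = 0.0000; exercise value = 0.0000 ≤ continuation, so V_u = 0.0000
Node d (S = 36): continuation = 1/1.02·[0.8800·0.0000 + 0.1200·6.2000] = 0.7294; exercise value = 0.0000 ≤ continuation, so V_d = 0.7294
Node 0 (S = 45): continuation = 1/1.02·[0.8800·0.0000 + 0.1200·0.7294] = 0.0858; exercise value = 0.0000 ≤ continuation, so V_0 = 0.0858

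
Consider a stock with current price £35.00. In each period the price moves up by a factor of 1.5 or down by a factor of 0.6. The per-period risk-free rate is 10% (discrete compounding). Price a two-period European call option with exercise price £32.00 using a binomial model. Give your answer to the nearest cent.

£11.92

Risk-neutral probability p = (1 + 0.1 − 0.6)/(1.5 − 0.6) = 0.5000/0.9000 = 0.5556
Terminal stock prices: S_uu = 78.75, S_ud = 31.5, S_dd = 12.6
Terminal payoffs (S − K): max(46.75, 0) = 46.75, max(-0.5, 0) = 0, max(-19.4, 0) = 0
Node u (S = 52.5): V_u = 1/1.1·[0.5556·46.7500 + 0.4444·0.0000] = 23.6111
Node d (S = 21): V_d = 1/1.1·[0.5556·0.0000 + 0.4444·0.0000] = 0.0000
Node 0 (S = 35): V_0 = 1/1.1·[0.5556·23.6111 + 0.4444·0.0000] = 11.9248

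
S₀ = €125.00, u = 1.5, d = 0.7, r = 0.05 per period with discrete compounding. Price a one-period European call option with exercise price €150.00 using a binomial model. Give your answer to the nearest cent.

Risk-neutral probability p = (1 + 0.05 − 0.7)/(1.5 − 0.7) = 0.3500/0.8000 = 0.4375
Terminal stock prices: S_u = 187.5, S_d = 87.5
Terminal payoffs (S − K): max(37.5, 0) = 37.5, max(-62.5, 0) = 0
Node 0 (S = 125): V_0 = 1/1.05·[0.4375·37.5000 + 0.5625·0.0000] = 15.6250

€15.63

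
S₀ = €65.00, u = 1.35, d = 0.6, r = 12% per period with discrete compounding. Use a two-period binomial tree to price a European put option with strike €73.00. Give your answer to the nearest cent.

Risk-neutral probability p = (1 + 0.12 − 0.6)/(1.35 − 0.6) = 0.5200/0.7500 = 0.6933
Terminal stock prices: S_uu = 118.5, S_ud = 52.65, S_dd = 23.4
Terminal payoffs (K − S): max(-45.46, 0) = 0, max(20.35, 0) = 20.35, max(49.6, 0) = 49.6
Node u (S = 87.75): V_u = 1/1.12·[0.6933·0.0000 + 0.3067·20.3500] = 5.5720
Node d (S = 39): V_d = 1/1.12·[0.6933·20.3500 + 0.3067·49.6000] = 26.1786
Node 0 (S = 65): V_0 = 1/1.12·[0.6933·5.5720 + 0.3067·26.1786] = 10.6173

€10.62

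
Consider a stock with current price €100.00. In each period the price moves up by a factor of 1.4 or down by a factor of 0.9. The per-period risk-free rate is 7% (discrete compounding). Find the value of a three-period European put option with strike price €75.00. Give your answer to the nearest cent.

Risk-neutral probability p = (1 + 0.07 − 0.9)/(1.4 − 0.9) = 0.1700/0.5000 = 0.3400
Terminal stock prices: S_uuu = 274.4, S_uud = 176.4, S_udd = 113.4, S_ddd = 72.9
Terminal payoffs (K − S): max(-199.4, 0) = 0, max(-101.4, 0) = 0, max(-38.4, 0) = 0, max(2.1, 0) = 2.1
Node uu (S = 196): V_uu = 1/1.07·[0.3400·0.0000 + 0.6600·0.0000] = 0.0000
Node ud (S = 126): V_ud = 1/1.07·[0.3400·0.0000 + 0.6600·0.0000] = 0.0000
Node dd (S = 81): V_dd = 1/1.07·[0.3400·0.0000 + 0.6600·2.1000] = 1.2953
Node u (S = 140): V_u = 1/1.07·[0.3400·0.0000 + 0.6600·0.0000] = 0.0000
Node d (S = 90): V_d = 1/1.07·[0.3400·0.0000 + 0.6600·1.2953] = 0.7990
Node 0 (S = 100): V_0 = 1/1.07·[0.3400·0.0000 + 0.6600·0.7990] = 0.4928

€0.49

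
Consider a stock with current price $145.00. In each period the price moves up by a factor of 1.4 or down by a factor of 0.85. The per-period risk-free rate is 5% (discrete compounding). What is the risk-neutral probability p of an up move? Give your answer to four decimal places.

Risk-neutral probability p = (1 + 0.05 − 0.85)/(1.4 − 0.85) = 0.2000/0.5500 = 0.3636

p = 0.3636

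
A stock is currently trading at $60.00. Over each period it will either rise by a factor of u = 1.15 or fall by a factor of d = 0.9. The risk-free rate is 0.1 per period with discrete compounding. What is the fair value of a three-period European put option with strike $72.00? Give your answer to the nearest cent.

Risk-neutral probability p = (1 + 0.1 − 0.9)/(1.15 − 0.9) = 0.2000/0.2500 = 0.8000
Terminal stock prices: S_uuu = 91.25, S_uud = 71.41, S_udd = 55.89, S_ddd = 43.74
Terminal payoffs (K − S): max(-19.25, 0) = 0, max(0.585, 0) = 0.585, max(16.11, 0) = 16.11, max(28.26, 0) = 28.26
Node uu (S = 79.35): V_uu = 1/1.1·[0.8000·0.0000 + 0.2000·0.5850] = 0.1064
Node ud (S = 62.1): V_ud = 1/1.1·[0.8000·0.5850 + 0.2000·16.1100] = 3.3545
Node dd (S = 48.6): V_dd = 1/1.1·[0.8000·16.1100 + 0.2000·28.2600] = 16.8545
Node u (S = 69): V_u = 1/1.1·[0.8000·0.1064 + 0.2000·3.3545] = 0.6873
Node d (S = 54): V_d = 1/1.1·[0.8000·3.3545 + 0.2000·16.8545] = 5.5041
Node 0 (S = 60): V_0 = 1/1.1·[0.8000·0.6873 + 0.2000·5.5041] = 1.5006

$1.50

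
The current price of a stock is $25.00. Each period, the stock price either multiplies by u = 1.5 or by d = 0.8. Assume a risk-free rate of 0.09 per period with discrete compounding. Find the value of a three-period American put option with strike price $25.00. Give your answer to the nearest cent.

$2.82

Risk-neutral probability p = (1 + 0.09 − 0.8)/(1.5 − 0.8) = 0.2900/0.7000 = 0.4143
Terminal stock prices: S_uuu = 84.38, S_uud = 45, S_udd = 24, S_ddd = 12.8
Terminal payoffs (K − S): max(-59.38, 0) = 0, max(-20, 0) = 0, max(1, 0) = 1, max(12.2, 0) = 12.2
Node uu (S = 56.25): continuation = 1/1.09·[0.4143·0.0000 + 0.5857·0.0000] = 0.0000; exercise value = 0.0000 ≤ continuation, so V_uu = 0.0000
Node ud (S = 30): continuation = 1/1.09·[0.4143·0.0000 + 0.5857·1.0000] = 0.5374; exercise value = 0.0000 ≤ continuation, so V_ud = 0.5374
Node dd (S = 16): continuation = 1/1.09·[0.4143·1.0000 + 0.5857·12.2000] = 6.9358; exercise value = 9.0000 > continuation, so V_dd = 9.0000 (exercise)
Node u (S = 37.5): continuation = 1/1.09·[0.4143·0.0000 + 0.5857·0.5374] = 0.2887; exercise value = 0.0000 ≤ continuation, so V_u = 0.2887
Node d (S = 20): continuation = 1/1.09·[0.4143·0.5374 + 0.5857·9.0000] = 5.0404; exercise value = 5.0000 ≤ continuation, so V_d = 5.0404
Node 0 (S = 25): continuation = 1/1.09·[0.4143·0.2887 + 0.5857·5.0404] = 2.8182; exercise value = 0.0000 ≤ continuation, so V_0 = 2.8182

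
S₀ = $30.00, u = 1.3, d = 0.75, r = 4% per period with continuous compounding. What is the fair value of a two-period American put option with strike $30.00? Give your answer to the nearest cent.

$3.57

Risk-neutral probability p = (e^0.04 − 0.75)/(1.3 − 0.75) = 0.2908/0.5500 = 0.5287
Terminal stock prices: S_uu = 50.7, S_ud = 29.25, S_dd = 16.88
Terminal payoffs (K − S): max(-20.7, 0) = 0, max(0.75, 0) = 0.75, max(13.12, 0) = 13.12
Node u (S = 39): continuation = e^(−0.04)·[0.5287·0.0000 + 0.4713·0.7500] = 0.3396; exercise value = 0.0000 ≤ continuation, so V_u = 0.3396
Node d (S = 22.5): continuation = e^(−0.04)·[0.5287·0.7500 + 0.4713·13.1250] = 6.3237; exercise value = 7.5000 > continuation, so V_d = 7.5000 (exercise)
Node 0 (S = 30): continuation = e^(−0.04)·[0.5287·0.3396 + 0.4713·7.5000] = 3.5683; exercise value = 0.0000 ≤ continuation, so V_0 = 3.5683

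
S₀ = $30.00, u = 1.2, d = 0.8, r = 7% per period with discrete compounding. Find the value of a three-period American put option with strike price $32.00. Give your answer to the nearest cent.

$3.04

Risk-neutral probability p = (1 + 0.07 − 0.8)/(1.2 − 0.8) = 0.2700/0.4000 = 0.6750
Terminal stock prices: S_uuu = 51.84, S_uud = 34.56, S_udd = 23.04, S_ddd = 15.36
Terminal payoffs (K − S): max(-19.84, 0) = 0, max(-2.56, 0) = 0, max(8.96, 0) = 8.96, max(16.64, 0) = 16.64
Node uu (S = 43.2): continuation = 1/1.07·[0.6750·0.0000 + 0.3250·0.0000] = 0.0000; exercise value = 0.0000 ≤ continuation, so V_uu = 0.0000
Node ud (S = 28.8): continuation = 1/1.07·[0.6750·0.0000 + 0.3250·8.9600] = 2.7215; exercise value = 3.2000 > continuation, so V_ud = 3.2000 (exercise)
Node dd (S = 19.2): continuation = 1/1.07·[0.6750·8.9600 + 0.3250·16.6400] = 10.7065; exercise value = 12.8000 > continuation, so V_dd = 12.8000 (exercise)
Node u (S = 36): continuation = 1/1.07·[0.6750·0.0000 + 0.3250·3.2000] = 0.9720; exercise value = 0.0000 ≤ continuation, so V_u = 0.9720
Node d (S = 24): continuation = 1/1.07·[0.6750·3.2000 + 0.3250·12.8000] = 5.9065; exercise value = 8.0000 > continuation, so V_d = 8.0000 (exercise)
Node 0 (S = 30): continuation = 1/1.07·[0.6750·0.9720 + 0.3250·8.0000] = 3.0431; exercise value = 2.0000 ≤ continuation, so V_0 = 3.0431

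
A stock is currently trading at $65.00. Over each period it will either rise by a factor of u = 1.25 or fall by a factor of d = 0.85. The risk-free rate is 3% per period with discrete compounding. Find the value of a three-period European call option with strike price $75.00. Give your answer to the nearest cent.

$7.80

Risk-neutral probability p = (1 + 0.03 − 0.85)/(1.25 − 0.85) = 0.1800/0.4000 = 0.4500
Terminal stock prices: S_uuu = 127, S_uud = 86.33, S_udd = 58.7, S_ddd = 39.92
Terminal payoffs (S − K): max(51.95, 0) = 51.95, max(11.33, 0) = 11.33, max(-16.3, 0) = 0, max(-35.08, 0) = 0
Node uu (S = 101.6): V_uu = 1/1.03·[0.4500·51.9531 + 0.5500·11.3281] = 28.7470
Node ud (S = 69.06): V_ud = 1/1.03·[0.4500·11.3281 + 0.5500·0.0000] = 4.9492
Node dd (S = 46.96): V_dd = 1/1.03·[0.4500·0.0000 + 0.5500·0.0000] = 0.0000
Node u (S = 81.25): V_u = 1/1.03·[0.4500·28.7470 + 0.5500·4.9492] = 15.2021
Node d (S = 55.25): V_d = 1/1.03·[0.4500·4.9492 + 0.5500·0.0000] = 2.1623
Node 0 (S = 65): V_0 = 1/1.03·[0.4500·15.2021 + 0.5500·2.1623] = 7.7963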